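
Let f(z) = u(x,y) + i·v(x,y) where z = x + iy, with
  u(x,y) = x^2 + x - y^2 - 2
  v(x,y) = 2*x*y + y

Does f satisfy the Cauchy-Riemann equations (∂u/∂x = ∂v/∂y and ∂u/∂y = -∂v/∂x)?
∂u/∂x = 2*x + 1
∂v/∂y = 2*x + 1
∂u/∂y = -2*y
∂v/∂x = 2*y
∂u/∂x = ∂v/∂y and ∂u/∂y = -∂v/∂x hold identically; f is analytic.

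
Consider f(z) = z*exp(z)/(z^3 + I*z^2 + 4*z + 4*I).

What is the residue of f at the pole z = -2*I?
Write f(z) = P(z)/Q(z) with P(z) = z*exp(z) and Q(z) = z^3 + I*z^2 + 4*z + 4*I.
The denominator factors as Q(z) = (z + 2*I)*(z + I)*(z - 2*I), so z = -2*I is a simple zero of Q and P is analytic there; z = -2*I is therefore a simple pole and
  Res(f, z₀) = P(z₀)/Q'(z₀).

Q'(z) = 3*z^2 + 2*I*z + 4, so Q'(-2*I) = -4.
P(-2*I) = -2*I*exp(-2*I).

Res(f, -2*I) = (-2*I*exp(-2*I))/(-4) = I*exp(-2*I)/2

Final answer: I*exp(-2*I)/2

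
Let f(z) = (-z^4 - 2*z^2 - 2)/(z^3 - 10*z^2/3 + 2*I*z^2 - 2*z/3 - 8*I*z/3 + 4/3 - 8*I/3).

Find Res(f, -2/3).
-575/1989 - 200*I/663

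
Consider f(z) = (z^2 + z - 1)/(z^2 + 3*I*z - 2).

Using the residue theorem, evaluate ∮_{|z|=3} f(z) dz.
pi*(6 + 2*I)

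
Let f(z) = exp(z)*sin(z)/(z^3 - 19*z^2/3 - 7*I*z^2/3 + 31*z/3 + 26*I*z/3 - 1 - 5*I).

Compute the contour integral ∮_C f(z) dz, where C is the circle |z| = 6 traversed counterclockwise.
By the residue theorem, ∮_C f(z) dz = 2πi · (sum of the residues of f at the poles inside |z| = 6).

The denominator factors as (z - 3)*(z - 3 - 2*I)*(z - 1/3 - I/3), so the singularities of f are simple poles at z = 3, z = 3 + 2*I, z = 1/3 + I/3.
  |3|² = 9 < 36 = 6², so this pole is inside the contour.
  |3 + 2*I|² = 13 < 36 = 6², so this pole is inside the contour.
  |1/3 + I/3|² = 2/9 < 36 = 6², so this pole is inside the contour.

With P(z) = exp(z)*sin(z) and Q(z) = z^3 - 19*z^2/3 - 7*I*z^2/3 + 31*z/3 + 26*I*z/3 - 1 - 5*I, each pole is simple, so Res(f, z₀) = P(z₀)/Q'(z₀) with Q'(z) = 3*z^2 - 38*z/3 - 14*I*z/3 + 31/3 + 26*I/3.
  Res(f, 3) = P(3)/Q'(3) = (exp(3)*sin(3))/(-2/3 - 16*I/3) = (-3/130 + 12*I/65)*exp(3)*sin(3)
  Res(f, 3 + 2*I) = P(3 + 2*I)/Q'(3 + 2*I) = (exp(3 + 2*I)*sin(3 + 2*I))/(-10/3 + 16*I/3) = (-15/178 - 12*I/89)*exp(3 + 2*I)*sin(3 + 2*I)
  Res(f, 1/3 + I/3) = P(1/3 + I/3)/Q'(1/3 + I/3) = (exp(1/3 + I/3)*sin(1/3 + I/3))/(23/3 + 32*I/9) = (621/5785 - 288*I/5785)*exp(1/3 + I/3)*sin(1/3 + I/3)

Sum of residues inside C: (-15/178 - 12*I/89)*exp(3 + 2*I)*sin(3 + 2*I) + (621/5785 - 288*I/5785)*exp(1/3 + I/3)*sin(1/3 + I/3) + (-3/130 + 12*I/65)*exp(3)*sin(3)
∮_C f(z) dz = 2πi · ((-15/178 - 12*I/89)*exp(3 + 2*I)*sin(3 + 2*I) + (621/5785 - 288*I/5785)*exp(1/3 + I/3)*sin(1/3 + I/3) + (-3/130 + 12*I/65)*exp(3)*sin(3)) = pi*(-24/65 - 3*I/65)*exp(3)*sin(3) + pi*(576/5785 + 1242*I/5785)*exp(1/3 + I/3)*sin(1/3 + I/3) + pi*(24/89 - 15*I/89)*exp(3 + 2*I)*sin(3 + 2*I)

Final answer: pi*(-24/65 - 3*I/65)*exp(3)*sin(3) + pi*(576/5785 + 1242*I/5785)*exp(1/3 + I/3)*sin(1/3 + I/3) + pi*(24/89 - 15*I/89)*exp(3 + 2*I)*sin(3 + 2*I)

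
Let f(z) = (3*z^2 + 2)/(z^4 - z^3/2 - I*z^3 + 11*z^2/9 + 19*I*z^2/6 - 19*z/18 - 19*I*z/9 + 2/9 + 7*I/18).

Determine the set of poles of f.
The singularities of f are the zeros of the denominator. Factoring,
  z^4 - z^3/2 - I*z^3 + 11*z^2/9 + 19*I*z^2/6 - 19*z/18 - 19*I*z/9 + 2/9 + 7*I/18 = (z - 2/3 + I)*(z - 1/2)*(z - 1/3)*(z + 1 - 2*I)
so the candidates are z = 2/3 - I, z = 1/2, z = 1/3, z = -1 + 2*I.

Check the numerator P(z) = 3*z^2 + 2 at each one:
  P(2/3 - I) = 1/3 - 4*I ≠ 0, so z = 2/3 - I is a (simple) pole.
  P(1/2) = 11/4 ≠ 0, so z = 1/2 is a (simple) pole.
  P(1/3) = 7/3 ≠ 0, so z = 1/3 is a (simple) pole.
  P(-1 + 2*I) = -7 - 12*I ≠ 0, so z = -1 + 2*I is a (simple) pole.

Poles of f: {-1 + 2*I, 1/3, 1/2, 2/3 - I}

Final answer: {-1 + 2*I, 1/3, 1/2, 2/3 - I}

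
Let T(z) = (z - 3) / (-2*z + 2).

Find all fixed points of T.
T(z) = z means z - 3 = z*(-2*z + 2), i.e.
  -2*z^2 + z + 3 = 0.
Discriminant: (1)^2 - 4*(-2)*(3) = 25, so the roots are real.
  z = (-1 ± sqrt(25))/(2*(-2))
Fixed points: {-1, 3/2}

Final answer: {-1, 3/2}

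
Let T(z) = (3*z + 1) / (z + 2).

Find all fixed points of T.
{1/2 - sqrt(5)/2, 1/2 + sqrt(5)/2}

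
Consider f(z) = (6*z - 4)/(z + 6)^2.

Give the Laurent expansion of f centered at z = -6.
Put w = z - (-6), i.e. z = w - 6. The denominator is w^2, so it suffices to rewrite the numerator in powers of w.

P(z) = 6*z - 4
P(w - 6) = -40 + 6*w

Dividing each term by w^2:
  f = -40/w^2 + 6/w

Substituting back w = z + 6:
  f(z) = -40/(z + 6)^2 + 6/(z + 6)

The series is finite because the numerator is a polynomial; the negative powers form the principal part, and the coefficient of 1/(z + 6) gives Res(f, -6) = 6.

Final answer: -40/(z + 6)^2 + 6/(z + 6)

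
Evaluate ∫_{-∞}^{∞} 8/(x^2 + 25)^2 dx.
Let f(z) = 8/(z^2 + 25)^2. The denominator has no real zeros and deg Q - deg P = 4 ≥ 2, so the integral of f over the upper semicircle |z| = R tends to 0 as R → ∞. Closing the contour in the upper half-plane,
  ∫_{-∞}^{∞} f(x) dx = 2πi · Σ Res(f, z_k)  over the poles with Im z_k > 0.

Zeros of the denominator: z^2 + 25 = 0 gives z = ±5*I.
Upper half-plane: z = 5*I (a pole of order 2).

Write f(z) = g(z)/(z - 5*I)^2 with g(z) = 8/(z + 5*I)^2. For a double pole, Res(f, z₀) = g'(z₀):
  g'(z) = -16/(z + 5*I)^3
  Res(f, 5*I) = g'(5*I) = -2*I/125

∫_{-∞}^{∞} f(x) dx = 2πi · (-2*I/125) = 4*pi/125

Final answer: 4*pi/125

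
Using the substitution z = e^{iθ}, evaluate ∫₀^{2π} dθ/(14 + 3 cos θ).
Let J = ∫₀^{2π} dθ/(14 + 3 cos θ).
Put z = e^{iθ}: then cos θ = (z + 1/z)/2, dθ = dz/(iz), and z runs once counterclockwise around |z| = 1:
  J = ∮_{|z|=1} 1/(14 + 3*(z + 1/z)/2) · dz/(iz) = (2/i) ∮_{|z|=1} dz/(3*z^2 + 28*z + 3).
The roots of 3*z^2 + 28*z + 3 are z = (-14 ± sqrt(14^2 - 3^2))/3, with sqrt(187) = sqrt(187); their product is 1, so only z₊ = -14/3 + sqrt(187)/3 lies inside the unit circle (z₋ = -14/3 - sqrt(187)/3 lies outside).
z₊ is a simple zero of q(z) = 3*z^2 + 28*z + 3, so Res(1/q, z₊) = 1/q'(z₊) with q'(z) = 6*z + 28; and q'(z₊) = 3*(z₊ - z₋) = 2*sqrt(187).
Therefore J = (2/i) · 2πi · 1/(2*sqrt(187)) = 2*pi/(sqrt(187)) = 2*sqrt(187)*pi/187

Final answer: 2*sqrt(187)*pi/187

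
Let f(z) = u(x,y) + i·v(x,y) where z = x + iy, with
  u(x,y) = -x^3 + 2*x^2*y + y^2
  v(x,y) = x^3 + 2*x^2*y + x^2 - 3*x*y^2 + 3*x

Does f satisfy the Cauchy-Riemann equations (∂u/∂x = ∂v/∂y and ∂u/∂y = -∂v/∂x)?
∂u/∂x = -3*x^2 + 4*x*y
∂v/∂y = 2*x^2 - 6*x*y
∂u/∂y = 2*x^2 + 2*y
∂v/∂x = 3*x^2 + 4*x*y + 2*x - 3*y^2 + 3
∂u/∂x ≠ ∂v/∂y and ∂u/∂y ≠ -∂v/∂x; the Cauchy-Riemann equations are not satisfied, so f is not analytic.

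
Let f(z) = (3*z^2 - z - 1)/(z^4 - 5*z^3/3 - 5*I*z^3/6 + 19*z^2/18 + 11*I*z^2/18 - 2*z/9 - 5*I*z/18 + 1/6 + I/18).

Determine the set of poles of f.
The singularities of f are the zeros of the denominator. Factoring,
  z^4 - 5*z^3/3 - 5*I*z^3/6 + 19*z^2/18 + 11*I*z^2/18 - 2*z/9 - 5*I*z/18 + 1/6 + I/18 = (z + I/3)*(z - 2/3 + I/3)*(z - I/2)*(z - 1 - I)
so the candidates are z = -I/3, z = 2/3 - I/3, z = I/2, z = 1 + I.

Check the numerator P(z) = 3*z^2 - z - 1 at each one:
  P(-I/3) = -4/3 + I/3 ≠ 0, so z = -I/3 is a (simple) pole.
  P(2/3 - I/3) = -2/3 - I ≠ 0, so z = 2/3 - I/3 is a (simple) pole.
  P(I/2) = -7/4 - I/2 ≠ 0, so z = I/2 is a (simple) pole.
  P(1 + I) = -2 + 5*I ≠ 0, so z = 1 + I is a (simple) pole.

Poles of f: {-I/3, I/2, 2/3 - I/3, 1 + I}

Final answer: {-I/3, I/2, 2/3 - I/3, 1 + I}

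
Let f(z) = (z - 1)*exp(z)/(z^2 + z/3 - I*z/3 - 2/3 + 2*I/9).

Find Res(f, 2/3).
(-5/26 - I/26)*exp(2/3)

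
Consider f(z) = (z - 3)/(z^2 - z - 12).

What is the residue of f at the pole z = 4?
1/7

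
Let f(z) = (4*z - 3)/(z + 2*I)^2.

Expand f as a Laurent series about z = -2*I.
(-3 - 8*I)/(z + 2*I)^2 + 4/(z + 2*I)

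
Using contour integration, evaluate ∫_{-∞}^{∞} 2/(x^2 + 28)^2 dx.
sqrt(7)*pi/392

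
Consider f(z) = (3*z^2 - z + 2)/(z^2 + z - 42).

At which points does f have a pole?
The singularities of f are the zeros of the denominator. Factoring,
  z^2 + z - 42 = (z + 7)*(z - 6)
so the candidates are z = -7, z = 6.

Check the numerator P(z) = 3*z^2 - z + 2 at each one:
  P(-7) = 156 ≠ 0, so z = -7 is a (simple) pole.
  P(6) = 104 ≠ 0, so z = 6 is a (simple) pole.

Poles of f: {-7, 6}

Final answer: {-7, 6}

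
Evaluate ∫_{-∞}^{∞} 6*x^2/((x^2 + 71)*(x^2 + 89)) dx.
pi*(-sqrt(71) + sqrt(89))/3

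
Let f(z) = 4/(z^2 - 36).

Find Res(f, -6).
Write f(z) = P(z)/Q(z) with P(z) = 4 and Q(z) = z^2 - 36.
The denominator factors as Q(z) = (z - 6)*(z + 6), so z = -6 is a simple zero of Q and P is analytic there; z = -6 is therefore a simple pole and
  Res(f, z₀) = P(z₀)/Q'(z₀).

Q'(z) = 2*z, so Q'(-6) = -12.
P(-6) = 4.

Res(f, -6) = (4)/(-12) = -1/3

Final answer: -1/3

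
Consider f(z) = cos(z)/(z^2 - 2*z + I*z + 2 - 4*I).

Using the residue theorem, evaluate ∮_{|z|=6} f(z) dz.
pi*(-6/13 - 4*I/13)*cosh(2) + pi*(6/13 + 4*I/13)*cos(2 + I)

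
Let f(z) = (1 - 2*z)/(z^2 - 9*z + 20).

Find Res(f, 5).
Write f(z) = P(z)/Q(z) with P(z) = 1 - 2*z and Q(z) = z^2 - 9*z + 20.
The denominator factors as Q(z) = (z - 5)*(z - 4), so z = 5 is a simple zero of Q and P is analytic there; z = 5 is therefore a simple pole and
  Res(f, z₀) = P(z₀)/Q'(z₀).

Q'(z) = 2*z - 9, so Q'(5) = 1.
P(5) = -9.

Res(f, 5) = (-9)/(1) = -9

Final answer: -9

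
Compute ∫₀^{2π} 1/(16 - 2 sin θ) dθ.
sqrt(7)*pi/21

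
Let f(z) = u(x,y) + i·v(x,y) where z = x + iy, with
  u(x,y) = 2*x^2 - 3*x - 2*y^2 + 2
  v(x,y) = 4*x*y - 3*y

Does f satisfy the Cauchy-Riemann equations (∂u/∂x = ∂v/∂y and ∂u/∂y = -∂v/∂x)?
∂u/∂x = 4*x - 3
∂v/∂y = 4*x - 3
∂u/∂y = -4*y
∂v/∂x = 4*y
∂u/∂x = ∂v/∂y and ∂u/∂y = -∂v/∂x hold identically; f is analytic.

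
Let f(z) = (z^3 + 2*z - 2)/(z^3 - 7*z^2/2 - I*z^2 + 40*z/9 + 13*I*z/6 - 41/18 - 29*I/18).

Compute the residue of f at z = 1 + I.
-144/65 - 252*I/65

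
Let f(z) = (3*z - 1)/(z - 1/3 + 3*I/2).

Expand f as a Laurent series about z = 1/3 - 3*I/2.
Put w = z - (1/3 - 3*I/2), i.e. z = w + 1/3 - 3*I/2. The denominator is w, so it suffices to rewrite the numerator in powers of w.

P(z) = 3*z - 1
P(w + 1/3 - 3*I/2) = -9*I/2 + 3*w

Dividing each term by w:
  f = -9*I/(2*w) + 3

Substituting back w = z - 1/3 + 3*I/2:
  f(z) = -9*I/(2*(z - 1/3 + 3*I/2)) + 3

The series is finite because the numerator is a polynomial; the negative powers form the principal part, and the coefficient of 1/(z - 1/3 + 3*I/2) gives Res(f, 1/3 - 3*I/2) = -9*I/2.

Final answer: -9*I/(2*(z - 1/3 + 3*I/2)) + 3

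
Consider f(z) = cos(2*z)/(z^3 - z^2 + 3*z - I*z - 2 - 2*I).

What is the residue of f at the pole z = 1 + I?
Write f(z) = P(z)/Q(z) with P(z) = cos(2*z) and Q(z) = z^3 - z^2 + 3*z - I*z - 2 - 2*I.
The denominator factors as Q(z) = (z - I)*(z - 1 - I)*(z + 2*I), so z = 1 + I is a simple zero of Q and P is analytic there; z = 1 + I is therefore a simple pole and
  Res(f, z₀) = P(z₀)/Q'(z₀).

Q'(z) = 3*z^2 - 2*z + 3 - I, so Q'(1 + I) = 1 + 3*I.
P(1 + I) = cos(2 + 2*I).

Res(f, 1 + I) = (cos(2 + 2*I))/(1 + 3*I) = (1/10 - 3*I/10)*cos(2 + 2*I)

Final answer: (1/10 - 3*I/10)*cos(2 + 2*I)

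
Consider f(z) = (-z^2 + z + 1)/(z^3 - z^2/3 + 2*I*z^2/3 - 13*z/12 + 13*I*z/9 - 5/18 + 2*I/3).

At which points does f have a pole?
The singularities of f are the zeros of the denominator. Factoring,
  z^3 - z^2/3 + 2*I*z^2/3 - 13*z/12 + 13*I*z/9 - 5/18 + 2*I/3 = (z - 3/2 + I)*(z + 2/3)*(z + 1/2 - I/3)
so the candidates are z = 3/2 - I, z = -2/3, z = -1/2 + I/3.

Check the numerator P(z) = -z^2 + z + 1 at each one:
  P(3/2 - I) = 5/4 + 2*I ≠ 0, so z = 3/2 - I is a (simple) pole.
  P(-2/3) = -1/9 ≠ 0, so z = -2/3 is a (simple) pole.
  P(-1/2 + I/3) = 13/36 + 2*I/3 ≠ 0, so z = -1/2 + I/3 is a (simple) pole.

Poles of f: {-2/3, -1/2 + I/3, 3/2 - I}

Final answer: {-2/3, -1/2 + I/3, 3/2 - I}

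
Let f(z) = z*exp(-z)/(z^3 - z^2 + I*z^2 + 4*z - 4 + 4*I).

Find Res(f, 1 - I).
(3/10 - I/10)*exp(-1 + I)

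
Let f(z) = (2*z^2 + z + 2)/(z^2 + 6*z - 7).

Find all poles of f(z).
The singularities of f are the zeros of the denominator. Factoring,
  z^2 + 6*z - 7 = (z + 7)*(z - 1)
so the candidates are z = -7, z = 1.

Check the numerator P(z) = 2*z^2 + z + 2 at each one:
  P(-7) = 93 ≠ 0, so z = -7 is a (simple) pole.
  P(1) = 5 ≠ 0, so z = 1 is a (simple) pole.

Poles of f: {-7, 1}

Final answer: {-7, 1}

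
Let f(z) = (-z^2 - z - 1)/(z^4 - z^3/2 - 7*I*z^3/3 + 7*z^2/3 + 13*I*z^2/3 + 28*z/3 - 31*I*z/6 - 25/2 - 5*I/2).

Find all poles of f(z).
The singularities of f are the zeros of the denominator. Factoring,
  z^4 - z^3/2 - 7*I*z^3/3 + 7*z^2/3 + 13*I*z^2/3 + 28*z/3 - 31*I*z/6 - 25/2 - 5*I/2 = (z - 1 - I/3)*(z - 1 + 2*I)*(z - 3*I)*(z + 3/2 - I)
so the candidates are z = 1 + I/3, z = 1 - 2*I, z = 3*I, z = -3/2 + I.

Check the numerator P(z) = -z^2 - z - 1 at each one:
  P(1 + I/3) = -26/9 - I ≠ 0, so z = 1 + I/3 is a (simple) pole.
  P(1 - 2*I) = 1 + 6*I ≠ 0, so z = 1 - 2*I is a (simple) pole.
  P(3*I) = 8 - 3*I ≠ 0, so z = 3*I is a (simple) pole.
  P(-3/2 + I) = -3/4 + 2*I ≠ 0, so z = -3/2 + I is a (simple) pole.

Poles of f: {-3/2 + I, 3*I, 1 - 2*I, 1 + I/3}

Final answer: {-3/2 + I, 3*I, 1 - 2*I, 1 + I/3}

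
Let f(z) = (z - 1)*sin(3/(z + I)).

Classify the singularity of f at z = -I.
Let u = z + I. Then
  sin(3/u) = Σ_{k≥0} (-1)^k (3)^(2k+1)/((2k+1)!·u^(2k+1)) = 3/u - 9/(2*u^3) + 81/(40*u^5) + ...
which has infinitely many negative powers of u, so sin(3/(z + I)) has an essential singularity at z = -I.
The extra factor z - 1 is a nonzero polynomial; if the product had at most a pole at z = -I, dividing by that polynomial would leave sin(3/(z + I)) with at most a pole too — contradiction. (Equivalently, the product's Laurent series still has infinitely many negative powers.)
So the singularity is essential.

Final answer: essential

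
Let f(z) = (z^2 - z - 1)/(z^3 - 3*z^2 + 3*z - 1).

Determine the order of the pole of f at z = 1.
Factor the denominator:
  z^3 - 3*z^2 + 3*z - 1 = (z - 1)^3

The numerator P(z) = z^2 - z - 1 has P(1) = -1 ≠ 0, so no factor of (z - 1) cancels.
Near z = 1 we can therefore write f(z) = g(z)/(z - 1)^3 with g analytic at 1 and g(1) ≠ 0 (g is just the numerator).

Hence z = 1 is a pole of order 3.

Final answer: 3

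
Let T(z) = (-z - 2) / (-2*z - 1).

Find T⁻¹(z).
Set w = T(z) = (-z - 2) / (-2*z - 1) and solve for z:
  w*(-2*z - 1) = -z - 2
  -w + z*(1 - 2*w) + 2 = 0
  z*(1 - 2*w) = w - 2
  z = (2 - w)/(2*w - 1)
Renaming the variable, T⁻¹(z) = (-z + 2)/(2*z - 1).
(Check: ad - bc = -3 ≠ 0, so T is invertible.)

Final answer: (-z + 2)/(2*z - 1)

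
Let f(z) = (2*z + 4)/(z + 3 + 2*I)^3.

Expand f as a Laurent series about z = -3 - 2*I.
(-2 - 4*I)/(z + 3 + 2*I)^3 + 2/(z + 3 + 2*I)^2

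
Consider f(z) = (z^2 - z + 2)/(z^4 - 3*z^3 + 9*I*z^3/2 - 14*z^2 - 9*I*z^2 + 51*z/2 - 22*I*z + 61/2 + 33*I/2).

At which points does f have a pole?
The singularities of f are the zeros of the denominator. Factoring,
  z^4 - 3*z^3 + 9*I*z^3/2 - 14*z^2 - 9*I*z^2 + 51*z/2 - 22*I*z + 61/2 + 33*I/2 = (z + 2 + I)*(z - 3 + I/2)*(z - 3 + 2*I)*(z + 1 + I)
so the candidates are z = -2 - I, z = 3 - I/2, z = 3 - 2*I, z = -1 - I.

Check the numerator P(z) = z^2 - z + 2 at each one:
  P(-2 - I) = 7 + 5*I ≠ 0, so z = -2 - I is a (simple) pole.
  P(3 - I/2) = 31/4 - 5*I/2 ≠ 0, so z = 3 - I/2 is a (simple) pole.
  P(3 - 2*I) = 4 - 10*I ≠ 0, so z = 3 - 2*I is a (simple) pole.
  P(-1 - I) = 3 + 3*I ≠ 0, so z = -1 - I is a (simple) pole.

Poles of f: {-2 - I, -1 - I, 3 - 2*I, 3 - I/2}

Final answer: {-2 - I, -1 - I, 3 - 2*I, 3 - I/2}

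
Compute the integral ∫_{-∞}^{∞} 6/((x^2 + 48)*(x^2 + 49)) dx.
Let f(z) = 6/((z^2 + 48)*(z^2 + 49)). The denominator has no real zeros and deg Q - deg P = 4 ≥ 2, so the integral of f over the upper semicircle |z| = R tends to 0 as R → ∞. Closing the contour in the upper half-plane,
  ∫_{-∞}^{∞} f(x) dx = 2πi · Σ Res(f, z_k)  over the poles with Im z_k > 0.

Zeros of the denominator: z^2 + 48 = 0 gives z = ±4*sqrt(3)*I; z^2 + 49 = 0 gives z = ±7*I.
Upper half-plane: z = 7*I, z = 4*sqrt(3)*I (simple).

Each pole is a simple zero of Q(z) = z^4 + 97*z^2 + 2352, so Res(f, z₀) = P(z₀)/Q'(z₀) with P(z) = 6, Q'(z) = 4*z^3 + 194*z:
  Res(f, 7*I) = (6)/(-14*I) = 3*I/7
  Res(f, 4*sqrt(3)*I) = (6)/(8*sqrt(3)*I) = -sqrt(3)*I/4

Sum of residues: I*(12 - 7*sqrt(3))/28
∫_{-∞}^{∞} f(x) dx = 2πi · (I*(12 - 7*sqrt(3))/28) = pi*(-12 + 7*sqrt(3))/14

Final answer: pi*(-12 + 7*sqrt(3))/14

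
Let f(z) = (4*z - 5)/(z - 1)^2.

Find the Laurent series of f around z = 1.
-1/(z - 1)^2 + 4/(z - 1)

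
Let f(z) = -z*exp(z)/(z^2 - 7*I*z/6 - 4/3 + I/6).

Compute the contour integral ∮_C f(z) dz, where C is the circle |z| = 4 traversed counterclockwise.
By the residue theorem, ∮_C f(z) dz = 2πi · (sum of the residues of f at the poles inside |z| = 4).

The denominator factors as (z + 1 - 2*I/3)*(z - 1 - I/2), so the singularities of f are simple poles at z = -1 + 2*I/3, z = 1 + I/2.
  |-1 + 2*I/3|² = 13/9 < 16 = 4², so this pole is inside the contour.
  |1 + I/2|² = 5/4 < 16 = 4², so this pole is inside the contour.

With P(z) = -z*exp(z) and Q(z) = z^2 - 7*I*z/6 - 4/3 + I/6, each pole is simple, so Res(f, z₀) = P(z₀)/Q'(z₀) with Q'(z) = 2*z - 7*I/6.
  Res(f, -1 + 2*I/3) = P(-1 + 2*I/3)/Q'(-1 + 2*I/3) = ((1 - 2*I/3)*exp(-1 + 2*I/3))/(-2 + I/6) = (-76/145 + 42*I/145)*exp(-1 + 2*I/3)
  Res(f, 1 + I/2) = P(1 + I/2)/Q'(1 + I/2) = ((-1 - I/2)*exp(1 + I/2))/(2 - I/6) = (-69/145 - 42*I/145)*exp(1 + I/2)

Sum of residues inside C: (-69/145 - 42*I/145)*exp(1 + I/2) + (-76/145 + 42*I/145)*exp(-1 + 2*I/3)
∮_C f(z) dz = 2πi · ((-69/145 - 42*I/145)*exp(1 + I/2) + (-76/145 + 42*I/145)*exp(-1 + 2*I/3)) = pi*(84/145 - 138*I/145)*exp(1 + I/2) + pi*(-84/145 - 152*I/145)*exp(-1 + 2*I/3)

Final answer: pi*(84/145 - 138*I/145)*exp(1 + I/2) + pi*(-84/145 - 152*I/145)*exp(-1 + 2*I/3)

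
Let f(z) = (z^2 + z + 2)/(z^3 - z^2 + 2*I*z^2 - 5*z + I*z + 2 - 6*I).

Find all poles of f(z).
The singularities of f are the zeros of the denominator. Factoring,
  z^3 - z^2 + 2*I*z^2 - 5*z + I*z + 2 - 6*I = (z - 1 + I)*(z - 2 + I)*(z + 2)
so the candidates are z = 1 - I, z = 2 - I, z = -2.

Check the numerator P(z) = z^2 + z + 2 at each one:
  P(1 - I) = 3 - 3*I ≠ 0, so z = 1 - I is a (simple) pole.
  P(2 - I) = 7 - 5*I ≠ 0, so z = 2 - I is a (simple) pole.
  P(-2) = 4 ≠ 0, so z = -2 is a (simple) pole.

Poles of f: {-2, 1 - I, 2 - I}

Final answer: {-2, 1 - I, 2 - I}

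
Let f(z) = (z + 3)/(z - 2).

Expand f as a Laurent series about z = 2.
Put w = z - (2), i.e. z = w + 2. The denominator is w, so it suffices to rewrite the numerator in powers of w.

P(z) = z + 3
P(w + 2) = 5 + w

Dividing each term by w:
  f = 5/w + 1

Substituting back w = z - 2:
  f(z) = 5/(z - 2) + 1

The series is finite because the numerator is a polynomial; the negative powers form the principal part, and the coefficient of 1/(z - 2) gives Res(f, 2) = 5.

Final answer: 5/(z - 2) + 1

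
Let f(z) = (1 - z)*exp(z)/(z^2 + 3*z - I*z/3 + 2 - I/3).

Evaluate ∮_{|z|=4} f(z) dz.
By the residue theorem, ∮_C f(z) dz = 2πi · (sum of the residues of f at the poles inside |z| = 4).

The denominator factors as (z + 1)*(z + 2 - I/3), so the singularities of f are simple poles at z = -1, z = -2 + I/3.
  |-1|² = 1 < 16 = 4², so this pole is inside the contour.
  |-2 + I/3|² = 37/9 < 16 = 4², so this pole is inside the contour.

With P(z) = (1 - z)*exp(z) and Q(z) = z^2 + 3*z - I*z/3 + 2 - I/3, each pole is simple, so Res(f, z₀) = P(z₀)/Q'(z₀) with Q'(z) = 2*z + 3 - I/3.
  Res(f, -1) = P(-1)/Q'(-1) = (2*exp(-1))/(1 - I/3) = (9/5 + 3*I/5)*exp(-1)
  Res(f, -2 + I/3) = P(-2 + I/3)/Q'(-2 + I/3) = ((3 - I/3)*exp(-2 + I/3))/(-1 + I/3) = (-14/5 - 3*I/5)*exp(-2 + I/3)

Sum of residues inside C: (-14/5 - 3*I/5)*exp(-2 + I/3) + (9/5 + 3*I/5)*exp(-1)
∮_C f(z) dz = 2πi · ((-14/5 - 3*I/5)*exp(-2 + I/3) + (9/5 + 3*I/5)*exp(-1)) = pi*(6/5 - 28*I/5)*exp(-2 + I/3) + pi*(-6/5 + 18*I/5)*exp(-1)

Final answer: pi*(6/5 - 28*I/5)*exp(-2 + I/3) + pi*(-6/5 + 18*I/5)*exp(-1)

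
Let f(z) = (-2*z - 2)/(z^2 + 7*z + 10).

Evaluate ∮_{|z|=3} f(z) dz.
4*I*pi/3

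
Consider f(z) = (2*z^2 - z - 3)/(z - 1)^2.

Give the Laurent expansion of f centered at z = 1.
Put w = z - (1), i.e. z = w + 1. The denominator is w^2, so it suffices to rewrite the numerator in powers of w.

P(z) = 2*z^2 - z - 3
P(w + 1) = -2 + 3*w + 2*w^2

Dividing each term by w^2:
  f = -2/w^2 + 3/w + 2

Substituting back w = z - 1:
  f(z) = -2/(z - 1)^2 + 3/(z - 1) + 2

The series is finite because the numerator is a polynomial; the negative powers form the principal part, and the coefficient of 1/(z - 1) gives Res(f, 1) = 3.

Final answer: -2/(z - 1)^2 + 3/(z - 1) + 2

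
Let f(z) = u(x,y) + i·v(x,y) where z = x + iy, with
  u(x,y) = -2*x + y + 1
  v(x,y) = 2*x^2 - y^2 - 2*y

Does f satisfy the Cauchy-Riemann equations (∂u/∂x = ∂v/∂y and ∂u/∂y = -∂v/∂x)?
∂u/∂x = -2
∂v/∂y = -2*y - 2
∂u/∂y = 1
∂v/∂x = 4*x
∂u/∂x ≠ ∂v/∂y and ∂u/∂y ≠ -∂v/∂x; the Cauchy-Riemann equations are not satisfied, so f is not analytic.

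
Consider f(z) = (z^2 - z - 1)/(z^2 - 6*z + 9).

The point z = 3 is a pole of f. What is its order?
Factor the denominator:
  z^2 - 6*z + 9 = (z - 3)^2

The numerator P(z) = z^2 - z - 1 has P(3) = 5 ≠ 0, so no factor of (z - 3) cancels.
Near z = 3 we can therefore write f(z) = g(z)/(z - 3)^2 with g analytic at 3 and g(3) ≠ 0 (g is just the numerator).

Hence z = 3 is a pole of order 2.

Final answer: 2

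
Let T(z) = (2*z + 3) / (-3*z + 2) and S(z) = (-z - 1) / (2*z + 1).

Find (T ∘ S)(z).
(T ∘ S)(z) = T(S(z)) = ((2)*S(z) + (3))/((-3)*S(z) + (2)). Multiply numerator and denominator by 2*z + 1:
  numerator:   (2)*(-z - 1) + (3)*(2*z + 1) = 4*z + 1
  denominator: (-3)*(-z - 1) + (2)*(2*z + 1) = 7*z + 5
(T ∘ S)(z) = (4*z + 1)/(7*z + 5)

Final answer: (4*z + 1)/(7*z + 5)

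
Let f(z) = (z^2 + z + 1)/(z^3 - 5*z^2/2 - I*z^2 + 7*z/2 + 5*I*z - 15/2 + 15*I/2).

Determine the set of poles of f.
The singularities of f are the zeros of the denominator. Factoring,
  z^3 - 5*z^2/2 - I*z^2 + 7*z/2 + 5*I*z - 15/2 + 15*I/2 = (z - 3 + I)*(z + 1/2 + I)*(z - 3*I)
so the candidates are z = 3 - I, z = -1/2 - I, z = 3*I.

Check the numerator P(z) = z^2 + z + 1 at each one:
  P(3 - I) = 12 - 7*I ≠ 0, so z = 3 - I is a (simple) pole.
  P(-1/2 - I) = -1/4 ≠ 0, so z = -1/2 - I is a (simple) pole.
  P(3*I) = -8 + 3*I ≠ 0, so z = 3*I is a (simple) pole.

Poles of f: {-1/2 - I, 3*I, 3 - I}

Final answer: {-1/2 - I, 3*I, 3 - I}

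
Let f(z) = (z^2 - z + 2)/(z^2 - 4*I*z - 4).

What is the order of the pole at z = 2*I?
2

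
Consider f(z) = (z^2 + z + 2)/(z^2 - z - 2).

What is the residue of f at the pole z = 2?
Write f(z) = P(z)/Q(z) with P(z) = z^2 + z + 2 and Q(z) = z^2 - z - 2.
The denominator factors as Q(z) = (z - 2)*(z + 1), so z = 2 is a simple zero of Q and P is analytic there; z = 2 is therefore a simple pole and
  Res(f, z₀) = P(z₀)/Q'(z₀).

Q'(z) = 2*z - 1, so Q'(2) = 3.
P(2) = 8.

Res(f, 2) = (8)/(3) = 8/3

Final answer: 8/3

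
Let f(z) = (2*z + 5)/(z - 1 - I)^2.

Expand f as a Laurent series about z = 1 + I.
(7 + 2*I)/(z - 1 - I)^2 + 2/(z - 1 - I)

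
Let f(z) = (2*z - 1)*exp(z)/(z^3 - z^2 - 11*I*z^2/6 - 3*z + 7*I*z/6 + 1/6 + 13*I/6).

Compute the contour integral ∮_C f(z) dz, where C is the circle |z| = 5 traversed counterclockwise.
By the residue theorem, ∮_C f(z) dz = 2πi · (sum of the residues of f at the poles inside |z| = 5).

The denominator factors as (z + 1 - I/3)*(z - I)*(z - 2 - I/2), so the singularities of f are simple poles at z = -1 + I/3, z = I, z = 2 + I/2.
  |-1 + I/3|² = 10/9 < 25 = 5², so this pole is inside the contour.
  |I|² = 1 < 25 = 5², so this pole is inside the contour.
  |2 + I/2|² = 17/4 < 25 = 5², so this pole is inside the contour.

With P(z) = (2*z - 1)*exp(z) and Q(z) = z^3 - z^2 - 11*I*z^2/6 - 3*z + 7*I*z/6 + 1/6 + 13*I/6, each pole is simple, so Res(f, z₀) = P(z₀)/Q'(z₀) with Q'(z) = 3*z^2 - 2*z - 11*I*z/3 - 3 + 7*I/6.
  Res(f, -1 + I/3) = P(-1 + I/3)/Q'(-1 + I/3) = ((-3 + 2*I/3)*exp(-1 + I/3))/(26/9 + 13*I/6) = (-36/65 + 42*I/65)*exp(-1 + I/3)
  Res(f, I) = P(I)/Q'(I) = ((-1 + 2*I)*exp(I))/(-7/3 - 5*I/6) = (24/221 - 198*I/221)*exp(I)
  Res(f, 2 + I/2) = P(2 + I/2)/Q'(2 + I/2) = ((3 + I)*exp(2 + I/2))/(73/12 - 7*I/6) = (492/1105 + 276*I/1105)*exp(2 + I/2)

Sum of residues inside C: (24/221 - 198*I/221)*exp(I) + (-36/65 + 42*I/65)*exp(-1 + I/3) + (492/1105 + 276*I/1105)*exp(2 + I/2)
∮_C f(z) dz = 2πi · ((24/221 - 198*I/221)*exp(I) + (-36/65 + 42*I/65)*exp(-1 + I/3) + (492/1105 + 276*I/1105)*exp(2 + I/2)) = pi*(-84/65 - 72*I/65)*exp(-1 + I/3) + pi*(396/221 + 48*I/221)*exp(I) + pi*(-552/1105 + 984*I/1105)*exp(2 + I/2)

Final answer: pi*(-84/65 - 72*I/65)*exp(-1 + I/3) + pi*(396/221 + 48*I/221)*exp(I) + pi*(-552/1105 + 984*I/1105)*exp(2 + I/2)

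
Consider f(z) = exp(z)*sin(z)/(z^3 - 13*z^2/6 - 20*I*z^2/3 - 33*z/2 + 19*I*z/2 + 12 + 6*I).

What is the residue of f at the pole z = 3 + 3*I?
Write f(z) = P(z)/Q(z) with P(z) = exp(z)*sin(z) and Q(z) = z^3 - 13*z^2/6 - 20*I*z^2/3 - 33*z/2 + 19*I*z/2 + 12 + 6*I.
The denominator factors as Q(z) = (z + 3/2 - 3*I)*(z - 2/3 - 2*I/3)*(z - 3 - 3*I), so z = 3 + 3*I is a simple zero of Q and P is analytic there; z = 3 + 3*I is therefore a simple pole and
  Res(f, z₀) = P(z₀)/Q'(z₀).

Q'(z) = 3*z^2 - 13*z/3 - 40*I*z/3 - 33/2 + 19*I/2, so Q'(3 + 3*I) = 21/2 + 21*I/2.
P(3 + 3*I) = exp(3 + 3*I)*sin(3 + 3*I).

Res(f, 3 + 3*I) = (exp(3 + 3*I)*sin(3 + 3*I))/(21/2 + 21*I/2) = (1/21 - I/21)*exp(3 + 3*I)*sin(3 + 3*I)

Final answer: (1/21 - I/21)*exp(3 + 3*I)*sin(3 + 3*I)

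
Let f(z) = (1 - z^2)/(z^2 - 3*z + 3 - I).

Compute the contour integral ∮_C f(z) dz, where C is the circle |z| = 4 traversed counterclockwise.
By the residue theorem, ∮_C f(z) dz = 2πi · (sum of the residues of f at the poles inside |z| = 4).

The denominator factors as (z - 2 - I)*(z - 1 + I), so the singularities of f are simple poles at z = 2 + I, z = 1 - I.
  |2 + I|² = 5 < 16 = 4², so this pole is inside the contour.
  |1 - I|² = 2 < 16 = 4², so this pole is inside the contour.

With P(z) = 1 - z^2 and Q(z) = z^2 - 3*z + 3 - I, each pole is simple, so Res(f, z₀) = P(z₀)/Q'(z₀) with Q'(z) = 2*z - 3.
  Res(f, 2 + I) = P(2 + I)/Q'(2 + I) = (-2 - 4*I)/(1 + 2*I) = -2
  Res(f, 1 - I) = P(1 - I)/Q'(1 - I) = (1 + 2*I)/(-1 - 2*I) = -1

Sum of residues inside C: -3
∮_C f(z) dz = 2πi · (-3) = -6*I*pi

Final answer: -6*I*pi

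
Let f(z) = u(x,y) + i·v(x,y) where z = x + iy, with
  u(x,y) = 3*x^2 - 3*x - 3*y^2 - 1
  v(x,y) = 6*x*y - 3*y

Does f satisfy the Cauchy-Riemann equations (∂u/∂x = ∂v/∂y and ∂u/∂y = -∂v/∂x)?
∂u/∂x = 6*x - 3
∂v/∂y = 6*x - 3
∂u/∂y = -6*y
∂v/∂x = 6*y
∂u/∂x = ∂v/∂y and ∂u/∂y = -∂v/∂x hold identically; f is analytic.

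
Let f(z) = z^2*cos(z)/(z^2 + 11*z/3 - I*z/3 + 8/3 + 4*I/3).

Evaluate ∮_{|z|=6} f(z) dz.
By the residue theorem, ∮_C f(z) dz = 2πi · (sum of the residues of f at the poles inside |z| = 6).

The denominator factors as (z + 3 - I)*(z + 2/3 + 2*I/3), so the singularities of f are simple poles at z = -3 + I, z = -2/3 - 2*I/3.
  |-3 + I|² = 10 < 36 = 6², so this pole is inside the contour.
  |-2/3 - 2*I/3|² = 8/9 < 36 = 6², so this pole is inside the contour.

With P(z) = z^2*cos(z) and Q(z) = z^2 + 11*z/3 - I*z/3 + 8/3 + 4*I/3, each pole is simple, so Res(f, z₀) = P(z₀)/Q'(z₀) with Q'(z) = 2*z + 11/3 - I/3.
  Res(f, -3 + I) = P(-3 + I)/Q'(-3 + I) = ((8 - 6*I)*cos(3 - I))/(-7/3 + 5*I/3) = (-129/37 + 3*I/37)*cos(3 - I)
  Res(f, -2/3 - 2*I/3) = P(-2/3 - 2*I/3)/Q'(-2/3 - 2*I/3) = (8*I*cos(2/3 + 2*I/3)/9)/(7/3 - 5*I/3) = (-20/111 + 28*I/111)*cos(2/3 + 2*I/3)

Sum of residues inside C: (-129/37 + 3*I/37)*cos(3 - I) + (-20/111 + 28*I/111)*cos(2/3 + 2*I/3)
∮_C f(z) dz = 2πi · ((-129/37 + 3*I/37)*cos(3 - I) + (-20/111 + 28*I/111)*cos(2/3 + 2*I/3)) = pi*(-56/111 - 40*I/111)*cos(2/3 + 2*I/3) + pi*(-6/37 - 258*I/37)*cos(3 - I)

Final answer: pi*(-56/111 - 40*I/111)*cos(2/3 + 2*I/3) + pi*(-6/37 - 258*I/37)*cos(3 - I)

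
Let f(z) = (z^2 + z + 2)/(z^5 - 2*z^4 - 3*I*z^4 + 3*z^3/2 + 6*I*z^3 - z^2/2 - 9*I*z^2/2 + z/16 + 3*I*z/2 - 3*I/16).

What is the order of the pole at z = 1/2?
Factor the denominator:
  z^5 - 2*z^4 - 3*I*z^4 + 3*z^3/2 + 6*I*z^3 - z^2/2 - 9*I*z^2/2 + z/16 + 3*I*z/2 - 3*I/16 = (z - 1/2)^4*(z - 3*I)

The numerator P(z) = z^2 + z + 2 has P(1/2) = 11/4 ≠ 0, so no factor of (z - 1/2) cancels.
Near z = 1/2 we can therefore write f(z) = g(z)/(z - 1/2)^4 with g analytic at 1/2 and g(1/2) ≠ 0 (g is the numerator divided by the remaining denominator factors).

Hence z = 1/2 is a pole of order 4.

Final answer: 4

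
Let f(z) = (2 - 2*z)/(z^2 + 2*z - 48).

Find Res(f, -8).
Write f(z) = P(z)/Q(z) with P(z) = 2 - 2*z and Q(z) = z^2 + 2*z - 48.
The denominator factors as Q(z) = (z + 8)*(z - 6), so z = -8 is a simple zero of Q and P is analytic there; z = -8 is therefore a simple pole and
  Res(f, z₀) = P(z₀)/Q'(z₀).

Q'(z) = 2*z + 2, so Q'(-8) = -14.
P(-8) = 18.

Res(f, -8) = (18)/(-14) = -9/7

Final answer: -9/7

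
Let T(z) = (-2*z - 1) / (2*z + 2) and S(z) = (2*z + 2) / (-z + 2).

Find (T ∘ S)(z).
(T ∘ S)(z) = T(S(z)) = ((-2)*S(z) + (-1))/((2)*S(z) + (2)). Multiply numerator and denominator by -z + 2:
  numerator:   (-2)*(2*z + 2) + (-1)*(-z + 2) = -3*z - 6
  denominator: (2)*(2*z + 2) + (2)*(-z + 2) = 2*z + 8
(T ∘ S)(z) = (-3*z - 6)/(2*z + 8)

Final answer: (-3*z - 6)/(2*z + 8)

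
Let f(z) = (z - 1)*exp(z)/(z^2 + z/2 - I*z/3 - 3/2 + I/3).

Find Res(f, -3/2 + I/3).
Write f(z) = P(z)/Q(z) with P(z) = (z - 1)*exp(z) and Q(z) = z^2 + z/2 - I*z/3 - 3/2 + I/3.
The denominator factors as Q(z) = (z + 3/2 - I/3)*(z - 1), so z = -3/2 + I/3 is a simple zero of Q and P is analytic there; z = -3/2 + I/3 is therefore a simple pole and
  Res(f, z₀) = P(z₀)/Q'(z₀).

Q'(z) = 2*z + 1/2 - I/3, so Q'(-3/2 + I/3) = -5/2 + I/3.
P(-3/2 + I/3) = (-5/2 + I/3)*exp(-3/2 + I/3).

Res(f, -3/2 + I/3) = ((-5/2 + I/3)*exp(-3/2 + I/3))/(-5/2 + I/3) = exp(-3/2 + I/3)

Final answer: exp(-3/2 + I/3)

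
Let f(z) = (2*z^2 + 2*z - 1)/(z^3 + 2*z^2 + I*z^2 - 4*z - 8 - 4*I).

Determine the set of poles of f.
The singularities of f are the zeros of the denominator. Factoring,
  z^3 + 2*z^2 + I*z^2 - 4*z - 8 - 4*I = (z + 2 + I)*(z - 2)*(z + 2)
so the candidates are z = -2 - I, z = 2, z = -2.

Check the numerator P(z) = 2*z^2 + 2*z - 1 at each one:
  P(-2 - I) = 1 + 6*I ≠ 0, so z = -2 - I is a (simple) pole.
  P(2) = 11 ≠ 0, so z = 2 is a (simple) pole.
  P(-2) = 3 ≠ 0, so z = -2 is a (simple) pole.

Poles of f: {-2 - I, -2, 2}

Final answer: {-2 - I, -2, 2}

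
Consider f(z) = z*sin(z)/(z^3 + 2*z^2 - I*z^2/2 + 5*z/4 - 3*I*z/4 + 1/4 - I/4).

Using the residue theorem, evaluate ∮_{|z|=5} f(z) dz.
By the residue theorem, ∮_C f(z) dz = 2πi · (sum of the residues of f at the poles inside |z| = 5).

The denominator factors as (z + 1/2 - I/2)*(z + 1)*(z + 1/2), so the singularities of f are simple poles at z = -1/2 + I/2, z = -1, z = -1/2.
  |-1/2 + I/2|² = 1/2 < 25 = 5², so this pole is inside the contour.
  |-1|² = 1 < 25 = 5², so this pole is inside the contour.
  |-1/2|² = 1/4 < 25 = 5², so this pole is inside the contour.

With P(z) = z*sin(z) and Q(z) = z^3 + 2*z^2 - I*z^2/2 + 5*z/4 - 3*I*z/4 + 1/4 - I/4, each pole is simple, so Res(f, z₀) = P(z₀)/Q'(z₀) with Q'(z) = 3*z^2 + 4*z - I*z + 5/4 - 3*I/4.
  Res(f, -1/2 + I/2) = P(-1/2 + I/2)/Q'(-1/2 + I/2) = ((1/2 - I/2)*sin(1/2 - I/2))/(-1/4 + I/4) = -2*sin(1/2 - I/2)
  Res(f, -1) = P(-1)/Q'(-1) = (sin(1))/(1/4 + I/4) = (2 - 2*I)*sin(1)
  Res(f, -1/2) = P(-1/2)/Q'(-1/2) = (sin(1/2)/2)/(-I/4) = 2*I*sin(1/2)

Sum of residues inside C: (2 - 2*I)*sin(1) - 2*sin(1/2 - I/2) + 2*I*sin(1/2)
∮_C f(z) dz = 2πi · ((2 - 2*I)*sin(1) - 2*sin(1/2 - I/2) + 2*I*sin(1/2)) = -4*pi*sin(1/2) - 4*I*pi*sin(1/2 - I/2) + pi*(4 + 4*I)*sin(1)

Final answer: -4*pi*sin(1/2) - 4*I*pi*sin(1/2 - I/2) + pi*(4 + 4*I)*sin(1)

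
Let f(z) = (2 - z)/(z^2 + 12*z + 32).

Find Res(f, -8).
-5/2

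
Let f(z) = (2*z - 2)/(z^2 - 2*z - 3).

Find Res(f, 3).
Write f(z) = P(z)/Q(z) with P(z) = 2*z - 2 and Q(z) = z^2 - 2*z - 3.
The denominator factors as Q(z) = (z - 3)*(z + 1), so z = 3 is a simple zero of Q and P is analytic there; z = 3 is therefore a simple pole and
  Res(f, z₀) = P(z₀)/Q'(z₀).

Q'(z) = 2*z - 2, so Q'(3) = 4.
P(3) = 4.

Res(f, 3) = (4)/(4) = 1

Final answer: 1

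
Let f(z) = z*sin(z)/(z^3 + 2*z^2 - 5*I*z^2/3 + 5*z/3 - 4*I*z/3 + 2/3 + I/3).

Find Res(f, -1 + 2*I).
(-3/116 + 51*I/116)*sin(1 - 2*I)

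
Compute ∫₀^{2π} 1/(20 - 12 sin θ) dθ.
pi/8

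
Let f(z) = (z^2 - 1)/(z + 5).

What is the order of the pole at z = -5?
Factor the denominator:
  z + 5 = (z + 5)

The numerator P(z) = z^2 - 1 has P(-5) = 24 ≠ 0, so no factor of (z + 5) cancels.
Near z = -5 we can therefore write f(z) = g(z)/(z + 5) with g analytic at -5 and g(-5) ≠ 0 (g is just the numerator).

Hence z = -5 is a pole of order 1.

Final answer: 1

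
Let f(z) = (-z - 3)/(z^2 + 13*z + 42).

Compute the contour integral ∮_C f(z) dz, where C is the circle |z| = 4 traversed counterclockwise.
By the residue theorem, ∮_C f(z) dz = 2πi · (sum of the residues of f at the poles inside |z| = 4).

The denominator factors as (z + 7)*(z + 6), so the singularities of f are simple poles at z = -7, z = -6.
  |-7|² = 49 > 16 = 4², so this pole is outside the contour.
  |-6|² = 36 > 16 = 4², so this pole is outside the contour.

No pole lies inside the contour, so f is analytic on and inside C and the integral is 0 (Cauchy's theorem).

Final answer: 0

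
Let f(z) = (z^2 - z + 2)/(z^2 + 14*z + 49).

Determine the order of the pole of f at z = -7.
Factor the denominator:
  z^2 + 14*z + 49 = (z + 7)^2

The numerator P(z) = z^2 - z + 2 has P(-7) = 58 ≠ 0, so no factor of (z + 7) cancels.
Near z = -7 we can therefore write f(z) = g(z)/(z + 7)^2 with g analytic at -7 and g(-7) ≠ 0 (g is just the numerator).

Hence z = -7 is a pole of order 2.

Final answer: 2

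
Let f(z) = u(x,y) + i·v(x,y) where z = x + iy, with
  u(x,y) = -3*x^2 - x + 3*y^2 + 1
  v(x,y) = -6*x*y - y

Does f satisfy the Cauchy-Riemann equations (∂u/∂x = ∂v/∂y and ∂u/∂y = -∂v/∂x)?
∂u/∂x = -6*x - 1
∂v/∂y = -6*x - 1
∂u/∂y = 6*y
∂v/∂x = -6*y
∂u/∂x = ∂v/∂y and ∂u/∂y = -∂v/∂x hold identically; f is analytic.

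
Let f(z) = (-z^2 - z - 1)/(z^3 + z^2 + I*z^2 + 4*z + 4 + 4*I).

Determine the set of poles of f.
{-1 - I, -2*I, 2*I}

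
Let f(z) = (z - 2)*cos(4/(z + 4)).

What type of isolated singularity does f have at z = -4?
Let u = z + 4. Then
  cos(4/u) = Σ_{k≥0} (-1)^k (4)^(2k)/((2k)!·u^(2k)) = 1 - 8/u^2 + 32/(3*u^4) + ...
which has infinitely many negative powers of u, so cos(4/(z + 4)) has an essential singularity at z = -4.
The extra factor z - 2 is a nonzero polynomial; if the product had at most a pole at z = -4, dividing by that polynomial would leave cos(4/(z + 4)) with at most a pole too — contradiction. (Equivalently, the product's Laurent series still has infinitely many negative powers.)
So the singularity is essential.

Final answer: essential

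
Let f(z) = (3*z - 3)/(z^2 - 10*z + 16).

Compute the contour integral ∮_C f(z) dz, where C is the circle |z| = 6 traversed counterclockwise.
-I*pi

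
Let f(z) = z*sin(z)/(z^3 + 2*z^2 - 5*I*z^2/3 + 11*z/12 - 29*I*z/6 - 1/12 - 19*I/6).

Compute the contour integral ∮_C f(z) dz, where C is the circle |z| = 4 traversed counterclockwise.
By the residue theorem, ∮_C f(z) dz = 2πi · (sum of the residues of f at the poles inside |z| = 4).

The denominator factors as (z + 3/2 + I/3)*(z - 1/2 - 2*I)*(z + 1), so the singularities of f are simple poles at z = -3/2 - I/3, z = 1/2 + 2*I, z = -1.
  |-3/2 - I/3|² = 85/36 < 16 = 4², so this pole is inside the contour.
  |1/2 + 2*I|² = 17/4 < 16 = 4², so this pole is inside the contour.
  |-1|² = 1 < 16 = 4², so this pole is inside the contour.

With P(z) = z*sin(z) and Q(z) = z^3 + 2*z^2 - 5*I*z^2/3 + 11*z/12 - 29*I*z/6 - 1/12 - 19*I/6, each pole is simple, so Res(f, z₀) = P(z₀)/Q'(z₀) with Q'(z) = 3*z^2 + 4*z - 10*I*z/3 + 11/12 - 29*I/6.
  Res(f, -3/2 - I/3) = P(-3/2 - I/3)/Q'(-3/2 - I/3) = ((3/2 + I/3)*sin(3/2 + I/3))/(2/9 + 11*I/6) = (18/65 - 51*I/65)*sin(3/2 + I/3)
  Res(f, 1/2 + 2*I) = P(1/2 + 2*I)/Q'(1/2 + 2*I) = ((1/2 + 2*I)*sin(1/2 + 2*I))/(-5/3 + 15*I/2) = (6/25 - 3*I/25)*sin(1/2 + 2*I)
  Res(f, -1) = P(-1)/Q'(-1) = (sin(1))/(-1/12 - 3*I/2) = (-12/325 + 216*I/325)*sin(1)

Sum of residues inside C: (18/65 - 51*I/65)*sin(3/2 + I/3) + (6/25 - 3*I/25)*sin(1/2 + 2*I) + (-12/325 + 216*I/325)*sin(1)
∮_C f(z) dz = 2πi · ((18/65 - 51*I/65)*sin(3/2 + I/3) + (6/25 - 3*I/25)*sin(1/2 + 2*I) + (-12/325 + 216*I/325)*sin(1)) = pi*(-432/325 - 24*I/325)*sin(1) + pi*(102/65 + 36*I/65)*sin(3/2 + I/3) + pi*(6/25 + 12*I/25)*sin(1/2 + 2*I)

Final answer: pi*(-432/325 - 24*I/325)*sin(1) + pi*(102/65 + 36*I/65)*sin(3/2 + I/3) + pi*(6/25 + 12*I/25)*sin(1/2 + 2*I)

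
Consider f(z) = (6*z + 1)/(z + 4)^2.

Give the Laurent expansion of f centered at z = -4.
-23/(z + 4)^2 + 6/(z + 4)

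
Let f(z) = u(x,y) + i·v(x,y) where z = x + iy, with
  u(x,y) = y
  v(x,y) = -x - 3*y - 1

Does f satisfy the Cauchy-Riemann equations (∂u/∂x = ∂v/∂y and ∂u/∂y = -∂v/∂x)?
∂u/∂x = 0
∂v/∂y = -3
∂u/∂y = 1
∂v/∂x = -1
∂u/∂x ≠ ∂v/∂y; the Cauchy-Riemann equations are not satisfied, so f is not analytic.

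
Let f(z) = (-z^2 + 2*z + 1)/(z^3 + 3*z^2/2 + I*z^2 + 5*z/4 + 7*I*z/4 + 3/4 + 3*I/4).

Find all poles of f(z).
The singularities of f are the zeros of the denominator. Factoring,
  z^3 + 3*z^2/2 + I*z^2 + 5*z/4 + 7*I*z/4 + 3/4 + 3*I/4 = (z + 1/2 - I/2)*(z + 1)*(z + 3*I/2)
so the candidates are z = -1/2 + I/2, z = -1, z = -3*I/2.

Check the numerator P(z) = -z^2 + 2*z + 1 at each one:
  P(-1/2 + I/2) = 3*I/2 ≠ 0, so z = -1/2 + I/2 is a (simple) pole.
  P(-1) = -2 ≠ 0, so z = -1 is a (simple) pole.
  P(-3*I/2) = 13/4 - 3*I ≠ 0, so z = -3*I/2 is a (simple) pole.

Poles of f: {-1, -1/2 + I/2, -3*I/2}

Final answer: {-1, -1/2 + I/2, -3*I/2}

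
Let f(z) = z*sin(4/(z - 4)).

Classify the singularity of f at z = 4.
Let u = z - 4. Then
  sin(4/u) = Σ_{k≥0} (-1)^k (4)^(2k+1)/((2k+1)!·u^(2k+1)) = 4/u - 32/(3*u^3) + 128/(15*u^5) + ...
which has infinitely many negative powers of u, so sin(4/(z - 4)) has an essential singularity at z = 4.
The extra factor z is a nonzero polynomial; if the product had at most a pole at z = 4, dividing by that polynomial would leave sin(4/(z - 4)) with at most a pole too — contradiction. (Equivalently, the product's Laurent series still has infinitely many negative powers.)
So the singularity is essential.

Final answer: essential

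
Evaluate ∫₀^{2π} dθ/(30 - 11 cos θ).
Call the integral J. The integrand is 2π-periodic and we integrate over a full period, so shifting θ does not change the value (θ → θ + π flips the sign of the trig term). Hence
  J = ∫₀^{2π} dθ/(30 + 11 cos θ).
Put z = e^{iθ}: then cos θ = (z + 1/z)/2, dθ = dz/(iz), and z runs once counterclockwise around |z| = 1:
  J = ∮_{|z|=1} 1/(30 + 11*(z + 1/z)/2) · dz/(iz) = (2/i) ∮_{|z|=1} dz/(11*z^2 + 60*z + 11).
The roots of 11*z^2 + 60*z + 11 are z = (-30 ± sqrt(30^2 - 11^2))/11, with sqrt(779) = sqrt(779); their product is 1, so only z₊ = -30/11 + sqrt(779)/11 lies inside the unit circle (z₋ = -30/11 - sqrt(779)/11 lies outside).
z₊ is a simple zero of q(z) = 11*z^2 + 60*z + 11, so Res(1/q, z₊) = 1/q'(z₊) with q'(z) = 22*z + 60; and q'(z₊) = 11*(z₊ - z₋) = 2*sqrt(779).
Therefore J = (2/i) · 2πi · 1/(2*sqrt(779)) = 2*pi/(sqrt(779)) = 2*sqrt(779)*pi/779

Final answer: 2*sqrt(779)*pi/779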